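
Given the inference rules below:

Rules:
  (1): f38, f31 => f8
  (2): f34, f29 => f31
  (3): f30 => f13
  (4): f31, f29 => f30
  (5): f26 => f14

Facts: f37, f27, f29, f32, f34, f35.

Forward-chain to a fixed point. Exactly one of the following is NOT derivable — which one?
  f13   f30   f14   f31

Round 1: (2) [f34, f29 => f31]. Adds f31.
Round 2: (4) [f31, f29 => f30]. Adds f30.
Round 3: (3) [f30 => f13]. Adds f13.
Derived: f31 (round 1), f30 (round 2), f13 (round 3). f14 never appears in any round.

f14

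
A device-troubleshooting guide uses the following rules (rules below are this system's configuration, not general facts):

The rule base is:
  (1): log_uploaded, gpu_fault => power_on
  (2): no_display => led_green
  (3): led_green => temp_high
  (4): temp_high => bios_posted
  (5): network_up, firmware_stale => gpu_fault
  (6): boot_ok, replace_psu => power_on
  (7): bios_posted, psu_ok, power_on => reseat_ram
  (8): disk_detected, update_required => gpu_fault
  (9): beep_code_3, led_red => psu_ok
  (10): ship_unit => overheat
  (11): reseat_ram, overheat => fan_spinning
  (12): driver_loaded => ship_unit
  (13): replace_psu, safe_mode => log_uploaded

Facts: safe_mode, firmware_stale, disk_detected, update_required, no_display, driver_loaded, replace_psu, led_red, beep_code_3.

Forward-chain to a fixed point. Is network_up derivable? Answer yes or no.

[1] (2) [no_display => led_green]; (8) [disk_detected, update_required => gpu_fault]; (9) [beep_code_3, led_red => psu_ok]; (12) [driver_loaded => ship_unit]; (13) [replace_psu, safe_mode => log_uploaded]. ⇒ new: led_green, gpu_fault, psu_ok, ship_unit, log_uploaded.
[2] (1) [log_uploaded, gpu_fault => power_on]; (3) [led_green => temp_high]; (10) [ship_unit => overheat]. ⇒ new: power_on, temp_high, overheat.
[3] (4) [temp_high => bios_posted]. ⇒ new: bios_posted.
[4] (7) [bios_posted, psu_ok, power_on => reseat_ram]. ⇒ new: reseat_ram.
[5] (11) [reseat_ram, overheat => fan_spinning]. ⇒ new: fan_spinning.
Fixed point reached. No rule has network_up as a consequent, and it is not given.

no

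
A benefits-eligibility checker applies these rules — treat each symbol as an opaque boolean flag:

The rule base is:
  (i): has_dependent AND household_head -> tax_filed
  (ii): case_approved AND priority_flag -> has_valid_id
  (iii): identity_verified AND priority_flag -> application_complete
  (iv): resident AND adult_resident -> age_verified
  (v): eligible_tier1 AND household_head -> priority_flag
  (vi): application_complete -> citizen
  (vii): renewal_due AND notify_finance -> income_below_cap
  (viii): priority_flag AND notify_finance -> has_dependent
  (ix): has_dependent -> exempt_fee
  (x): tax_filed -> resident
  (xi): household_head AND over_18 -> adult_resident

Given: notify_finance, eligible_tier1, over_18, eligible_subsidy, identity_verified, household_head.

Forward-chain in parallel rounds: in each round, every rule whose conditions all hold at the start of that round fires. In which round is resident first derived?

[1] (v) [eligible_tier1 AND household_head -> priority_flag]; (xi) [household_head AND over_18 -> adult_resident]. ⇒ new: priority_flag, adult_resident.
[2] (iii) [identity_verified AND priority_flag -> application_complete]; (viii) [priority_flag AND notify_finance -> has_dependent]. ⇒ new: application_complete, has_dependent.
[3] (i) [has_dependent AND household_head -> tax_filed]; (vi) [application_complete -> citizen]; (ix) [has_dependent -> exempt_fee]. ⇒ new: tax_filed, citizen, exempt_fee.
[4] (x) [tax_filed -> resident]. ⇒ new: resident.
resident first appears in round 4.

4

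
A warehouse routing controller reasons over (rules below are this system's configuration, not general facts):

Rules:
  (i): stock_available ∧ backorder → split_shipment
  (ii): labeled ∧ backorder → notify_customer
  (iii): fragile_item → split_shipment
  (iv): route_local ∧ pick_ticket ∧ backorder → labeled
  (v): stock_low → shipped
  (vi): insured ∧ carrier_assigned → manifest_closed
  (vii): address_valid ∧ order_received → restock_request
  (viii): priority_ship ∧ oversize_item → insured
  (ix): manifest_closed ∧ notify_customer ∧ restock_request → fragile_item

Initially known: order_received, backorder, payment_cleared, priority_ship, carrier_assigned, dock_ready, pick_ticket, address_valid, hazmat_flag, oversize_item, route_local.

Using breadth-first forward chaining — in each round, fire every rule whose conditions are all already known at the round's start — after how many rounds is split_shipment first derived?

Round 1: (iv) [route_local ∧ pick_ticket ∧ backorder → labeled]; (vii) [address_valid ∧ order_received → restock_request]; (viii) [priority_ship ∧ oversize_item → insured]. Adds labeled, restock_request, insured.
Round 2: (ii) [labeled ∧ backorder → notify_customer]; (vi) [insured ∧ carrier_assigned → manifest_closed]. Adds notify_customer, manifest_closed.
Round 3: (ix) [manifest_closed ∧ notify_customer ∧ restock_request → fragile_item]. Adds fragile_item.
Round 4: (iii) [fragile_item → split_shipment]. Adds split_shipment.
split_shipment first appears in round 4.

4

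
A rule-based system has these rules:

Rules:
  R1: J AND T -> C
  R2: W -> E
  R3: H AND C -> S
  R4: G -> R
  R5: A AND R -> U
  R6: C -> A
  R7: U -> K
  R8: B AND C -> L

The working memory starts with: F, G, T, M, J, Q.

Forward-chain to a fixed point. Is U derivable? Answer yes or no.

Round 1: R1 [J AND T -> C]; R4 [G -> R]. Adds C, R.
Round 2: R6 [C -> A]. Adds A.
Round 3: R5 [A AND R -> U]. Adds U.
Round 4: R7 [U -> K]. Adds K.
U appears in round 3, so it is derivable.

yes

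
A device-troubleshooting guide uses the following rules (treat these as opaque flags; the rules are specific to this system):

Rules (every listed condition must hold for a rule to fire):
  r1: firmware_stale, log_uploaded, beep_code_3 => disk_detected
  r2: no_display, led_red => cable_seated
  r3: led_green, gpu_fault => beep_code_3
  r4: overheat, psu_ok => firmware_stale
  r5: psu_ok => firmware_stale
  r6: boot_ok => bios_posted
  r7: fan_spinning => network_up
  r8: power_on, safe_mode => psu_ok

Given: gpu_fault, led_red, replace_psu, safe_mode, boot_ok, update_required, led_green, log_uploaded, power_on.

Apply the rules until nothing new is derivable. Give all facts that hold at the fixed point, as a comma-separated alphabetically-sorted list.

beep_code_3, bios_posted, boot_ok, disk_detected, firmware_stale, gpu_fault, led_green, led_red, log_uploaded, power_on, psu_ok, replace_psu, safe_mode, update_required

Round 1 fires r3, r6, r8, giving beep_code_3, bios_posted, psu_ok.
Round 2 fires r5, giving firmware_stale.
Round 3 fires r1, giving disk_detected.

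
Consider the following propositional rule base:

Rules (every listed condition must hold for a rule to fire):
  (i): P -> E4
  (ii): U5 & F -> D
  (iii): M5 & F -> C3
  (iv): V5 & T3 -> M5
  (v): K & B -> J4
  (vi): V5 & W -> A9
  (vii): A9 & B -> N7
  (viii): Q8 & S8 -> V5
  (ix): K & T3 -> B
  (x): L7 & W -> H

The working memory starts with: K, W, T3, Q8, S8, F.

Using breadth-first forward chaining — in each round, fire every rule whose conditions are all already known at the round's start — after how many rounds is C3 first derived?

3

Round 1: (viii) [Q8 & S8 -> V5]; (ix) [K & T3 -> B]. New: V5, B.
Round 2: (iv) [V5 & T3 -> M5]; (v) [K & B -> J4]; (vi) [V5 & W -> A9]. New: M5, J4, A9.
Round 3: (iii) [M5 & F -> C3]; (vii) [A9 & B -> N7]. New: C3, N7.
C3 first appears in round 3.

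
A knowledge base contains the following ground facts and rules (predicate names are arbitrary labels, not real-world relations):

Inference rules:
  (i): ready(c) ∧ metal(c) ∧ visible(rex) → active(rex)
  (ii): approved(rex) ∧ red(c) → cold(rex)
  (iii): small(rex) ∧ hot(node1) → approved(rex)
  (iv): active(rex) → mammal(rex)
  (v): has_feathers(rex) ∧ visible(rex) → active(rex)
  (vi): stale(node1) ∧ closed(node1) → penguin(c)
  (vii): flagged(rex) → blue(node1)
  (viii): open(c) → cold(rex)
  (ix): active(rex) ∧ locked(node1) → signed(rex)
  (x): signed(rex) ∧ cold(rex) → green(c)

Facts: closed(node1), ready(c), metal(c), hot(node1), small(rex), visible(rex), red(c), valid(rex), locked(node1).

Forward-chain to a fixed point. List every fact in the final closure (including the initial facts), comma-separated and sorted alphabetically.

active(rex), approved(rex), closed(node1), cold(rex), green(c), hot(node1), locked(node1), mammal(rex), metal(c), ready(c), red(c), signed(rex), small(rex), valid(rex), visible(rex)

Round 1: (i) [ready(c) ∧ metal(c) ∧ visible(rex) → active(rex)]; (iii) [small(rex) ∧ hot(node1) → approved(rex)]. Adds active(rex), approved(rex).
Round 2: (ii) [approved(rex) ∧ red(c) → cold(rex)]; (iv) [active(rex) → mammal(rex)]; (ix) [active(rex) ∧ locked(node1) → signed(rex)]. Adds cold(rex), mammal(rex), signed(rex).
Round 3: (x) [signed(rex) ∧ cold(rex) → green(c)]. Adds green(c).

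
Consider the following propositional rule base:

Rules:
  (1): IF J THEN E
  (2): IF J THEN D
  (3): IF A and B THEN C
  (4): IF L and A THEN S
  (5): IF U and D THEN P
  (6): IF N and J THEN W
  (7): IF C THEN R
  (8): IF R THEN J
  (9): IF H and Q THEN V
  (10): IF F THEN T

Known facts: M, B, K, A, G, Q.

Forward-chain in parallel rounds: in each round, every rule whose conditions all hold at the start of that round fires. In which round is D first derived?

4

Round 1: (3) [IF A and B THEN C]. New: C.
Round 2: (7) [IF C THEN R]. New: R.
Round 3: (8) [IF R THEN J]. New: J.
Round 4: (1) [IF J THEN E]; (2) [IF J THEN D]. New: E, D.
D first appears in round 4.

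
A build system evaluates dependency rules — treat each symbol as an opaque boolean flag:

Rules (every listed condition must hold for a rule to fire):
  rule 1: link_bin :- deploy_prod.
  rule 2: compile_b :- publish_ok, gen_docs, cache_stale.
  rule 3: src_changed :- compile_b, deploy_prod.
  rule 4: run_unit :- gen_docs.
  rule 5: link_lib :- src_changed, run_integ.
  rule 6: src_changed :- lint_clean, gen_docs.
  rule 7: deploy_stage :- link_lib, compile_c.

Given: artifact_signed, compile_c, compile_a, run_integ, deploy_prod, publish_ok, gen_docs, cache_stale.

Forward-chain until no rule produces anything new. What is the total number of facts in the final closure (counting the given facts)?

14

[1] rule 1 [link_bin :- deploy_prod.]; rule 2 [compile_b :- publish_ok, gen_docs, cache_stale.]; rule 4 [run_unit :- gen_docs.]. ⇒ new: link_bin, compile_b, run_unit.
[2] rule 3 [src_changed :- compile_b, deploy_prod.]. ⇒ new: src_changed.
[3] rule 5 [link_lib :- src_changed, run_integ.]. ⇒ new: link_lib.
[4] rule 7 [deploy_stage :- link_lib, compile_c.]. ⇒ new: deploy_stage.
Closure: {artifact_signed, cache_stale, compile_a, compile_b, compile_c, deploy_prod, deploy_stage, gen_docs, link_bin, link_lib, publish_ok, run_integ, run_unit, src_changed} — 14 facts.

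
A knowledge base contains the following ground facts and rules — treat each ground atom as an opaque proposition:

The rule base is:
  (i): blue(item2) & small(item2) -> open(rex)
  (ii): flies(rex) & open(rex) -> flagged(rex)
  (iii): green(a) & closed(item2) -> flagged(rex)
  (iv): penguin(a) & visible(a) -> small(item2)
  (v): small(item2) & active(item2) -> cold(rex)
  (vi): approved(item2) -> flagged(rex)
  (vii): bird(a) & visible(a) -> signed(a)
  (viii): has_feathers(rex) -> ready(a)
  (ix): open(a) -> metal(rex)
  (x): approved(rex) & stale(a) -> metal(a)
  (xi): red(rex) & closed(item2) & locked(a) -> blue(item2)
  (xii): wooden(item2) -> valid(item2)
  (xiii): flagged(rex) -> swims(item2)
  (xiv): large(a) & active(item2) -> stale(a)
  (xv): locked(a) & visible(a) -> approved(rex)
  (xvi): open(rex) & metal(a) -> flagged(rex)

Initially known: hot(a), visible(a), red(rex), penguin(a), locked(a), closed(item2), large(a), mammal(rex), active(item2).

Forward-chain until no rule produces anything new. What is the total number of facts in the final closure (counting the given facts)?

Round 1: (iv) [penguin(a) & visible(a) -> small(item2)]; (xi) [red(rex) & closed(item2) & locked(a) -> blue(item2)]; (xiv) [large(a) & active(item2) -> stale(a)]; (xv) [locked(a) & visible(a) -> approved(rex)]. New: small(item2), blue(item2), stale(a), approved(rex).
Round 2: (i) [blue(item2) & small(item2) -> open(rex)]; (v) [small(item2) & active(item2) -> cold(rex)]; (x) [approved(rex) & stale(a) -> metal(a)]. New: open(rex), cold(rex), metal(a).
Round 3: (xvi) [open(rex) & metal(a) -> flagged(rex)]. New: flagged(rex).
Round 4: (xiii) [flagged(rex) -> swims(item2)]. New: swims(item2).
Closure: {active(item2), approved(rex), blue(item2), closed(item2), cold(rex), flagged(rex), hot(a), large(a), locked(a), mammal(rex), metal(a), open(rex), penguin(a), red(rex), small(item2), stale(a), swims(item2), visible(a)} — 18 facts.

18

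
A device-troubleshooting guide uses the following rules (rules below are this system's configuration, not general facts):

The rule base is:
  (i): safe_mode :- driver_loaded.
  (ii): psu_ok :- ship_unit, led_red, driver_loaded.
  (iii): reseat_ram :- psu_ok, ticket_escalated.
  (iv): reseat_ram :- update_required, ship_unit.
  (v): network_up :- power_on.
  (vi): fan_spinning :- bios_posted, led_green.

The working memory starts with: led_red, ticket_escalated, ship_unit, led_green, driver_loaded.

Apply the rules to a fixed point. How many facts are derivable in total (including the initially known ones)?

8

Round 1 — (i), (ii), derive safe_mode, psu_ok.
Round 2 — (iii), derive reseat_ram.
Closure: {driver_loaded, led_green, led_red, psu_ok, reseat_ram, safe_mode, ship_unit, ticket_escalated} — 8 facts.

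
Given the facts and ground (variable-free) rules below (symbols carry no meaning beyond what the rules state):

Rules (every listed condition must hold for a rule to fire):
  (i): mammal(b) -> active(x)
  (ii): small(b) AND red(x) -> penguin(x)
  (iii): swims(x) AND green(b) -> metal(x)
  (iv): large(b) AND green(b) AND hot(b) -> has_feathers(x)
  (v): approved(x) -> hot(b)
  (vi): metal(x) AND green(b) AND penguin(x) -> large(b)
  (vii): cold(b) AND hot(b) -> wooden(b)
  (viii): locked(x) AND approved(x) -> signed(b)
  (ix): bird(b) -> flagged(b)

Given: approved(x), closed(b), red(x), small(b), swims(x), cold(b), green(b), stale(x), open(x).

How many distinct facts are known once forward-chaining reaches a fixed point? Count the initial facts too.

15

Round 1 fires (ii), (iii), (v), giving penguin(x), metal(x), hot(b).
Round 2 fires (vi), (vii), giving large(b), wooden(b).
Round 3 fires (iv), giving has_feathers(x).
Closure: {approved(x), closed(b), cold(b), green(b), has_feathers(x), hot(b), large(b), metal(x), open(x), penguin(x), red(x), small(b), stale(x), swims(x), wooden(b)} — 15 facts.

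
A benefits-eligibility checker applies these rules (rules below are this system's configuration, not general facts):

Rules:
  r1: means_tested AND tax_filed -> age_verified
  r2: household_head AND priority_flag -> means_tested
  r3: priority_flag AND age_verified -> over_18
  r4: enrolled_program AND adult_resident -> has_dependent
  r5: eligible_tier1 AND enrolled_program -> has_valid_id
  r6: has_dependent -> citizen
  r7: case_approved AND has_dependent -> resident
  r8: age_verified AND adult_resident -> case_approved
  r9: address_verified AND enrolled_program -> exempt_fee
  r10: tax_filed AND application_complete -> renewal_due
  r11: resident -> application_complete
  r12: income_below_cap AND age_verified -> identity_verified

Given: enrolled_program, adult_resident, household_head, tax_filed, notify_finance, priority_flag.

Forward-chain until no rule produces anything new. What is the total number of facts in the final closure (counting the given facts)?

15

[1] r2 [household_head AND priority_flag -> means_tested]; r4 [enrolled_program AND adult_resident -> has_dependent]. ⇒ new: means_tested, has_dependent.
[2] r1 [means_tested AND tax_filed -> age_verified]; r6 [has_dependent -> citizen]. ⇒ new: age_verified, citizen.
[3] r3 [priority_flag AND age_verified -> over_18]; r8 [age_verified AND adult_resident -> case_approved]. ⇒ new: over_18, case_approved.
[4] r7 [case_approved AND has_dependent -> resident]. ⇒ new: resident.
[5] r11 [resident -> application_complete]. ⇒ new: application_complete.
[6] r10 [tax_filed AND application_complete -> renewal_due]. ⇒ new: renewal_due.
Closure: {adult_resident, age_verified, application_complete, case_approved, citizen, enrolled_program, has_dependent, household_head, means_tested, notify_finance, over_18, priority_flag, renewal_due, resident, tax_filed} — 15 facts.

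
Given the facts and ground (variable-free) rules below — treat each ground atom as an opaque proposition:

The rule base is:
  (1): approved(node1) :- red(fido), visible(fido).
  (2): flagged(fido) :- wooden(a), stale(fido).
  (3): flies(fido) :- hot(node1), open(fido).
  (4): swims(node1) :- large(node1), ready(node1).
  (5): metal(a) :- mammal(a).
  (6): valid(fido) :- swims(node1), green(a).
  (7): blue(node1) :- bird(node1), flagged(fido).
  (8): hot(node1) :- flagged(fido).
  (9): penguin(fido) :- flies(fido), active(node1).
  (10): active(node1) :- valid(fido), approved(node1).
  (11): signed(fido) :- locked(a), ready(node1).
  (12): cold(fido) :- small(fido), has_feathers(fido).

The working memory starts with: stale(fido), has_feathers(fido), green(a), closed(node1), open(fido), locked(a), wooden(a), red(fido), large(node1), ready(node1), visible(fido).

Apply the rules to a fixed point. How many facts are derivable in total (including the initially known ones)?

20

Round 1 fires (1), (2), (4), (11), giving approved(node1), flagged(fido), swims(node1), signed(fido).
Round 2 fires (6), (8), giving valid(fido), hot(node1).
Round 3 fires (3), (10), giving flies(fido), active(node1).
Round 4 fires (9), giving penguin(fido).
Closure: {active(node1), approved(node1), closed(node1), flagged(fido), flies(fido), green(a), has_feathers(fido), hot(node1), large(node1), locked(a), open(fido), penguin(fido), ready(node1), red(fido), signed(fido), stale(fido), swims(node1), valid(fido), visible(fido), wooden(a)} — 20 facts.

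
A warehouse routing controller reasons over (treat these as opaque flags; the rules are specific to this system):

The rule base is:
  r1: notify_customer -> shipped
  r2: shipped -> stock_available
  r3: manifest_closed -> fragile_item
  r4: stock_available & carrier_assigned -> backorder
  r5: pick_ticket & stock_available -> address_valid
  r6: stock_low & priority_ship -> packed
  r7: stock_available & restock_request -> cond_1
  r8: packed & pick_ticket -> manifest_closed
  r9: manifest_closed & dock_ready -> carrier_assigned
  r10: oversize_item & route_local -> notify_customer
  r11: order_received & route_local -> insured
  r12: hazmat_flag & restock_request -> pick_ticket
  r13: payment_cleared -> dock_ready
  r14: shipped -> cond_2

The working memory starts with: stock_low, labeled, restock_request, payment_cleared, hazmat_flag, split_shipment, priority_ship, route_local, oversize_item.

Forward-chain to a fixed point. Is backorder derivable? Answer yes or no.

yes

Round 1 — r6, r10, r12, r13, derive packed, notify_customer, pick_ticket, dock_ready.
Round 2 — r1, r8, derive shipped, manifest_closed.
Round 3 — r2, r3, r9, r14, derive stock_available, fragile_item, carrier_assigned, cond_2.
Round 4 — r4, r5, r7, derive backorder, address_valid, cond_1.
backorder appears in round 4, so it is derivable.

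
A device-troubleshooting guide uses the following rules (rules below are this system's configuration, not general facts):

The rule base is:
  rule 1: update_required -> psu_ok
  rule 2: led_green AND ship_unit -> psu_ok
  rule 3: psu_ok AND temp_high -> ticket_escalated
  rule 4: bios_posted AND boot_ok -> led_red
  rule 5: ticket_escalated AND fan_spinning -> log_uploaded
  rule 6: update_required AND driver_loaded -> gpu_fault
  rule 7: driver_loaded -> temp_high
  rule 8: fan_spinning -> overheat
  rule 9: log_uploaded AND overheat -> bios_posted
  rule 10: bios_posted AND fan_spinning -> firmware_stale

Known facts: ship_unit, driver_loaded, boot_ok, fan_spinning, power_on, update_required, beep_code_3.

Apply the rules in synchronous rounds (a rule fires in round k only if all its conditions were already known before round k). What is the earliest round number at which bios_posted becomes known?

4

Round 1 fires rule 1, rule 6, rule 7, rule 8, giving psu_ok, gpu_fault, temp_high, overheat.
Round 2 fires rule 3, giving ticket_escalated.
Round 3 fires rule 5, giving log_uploaded.
Round 4 fires rule 9, giving bios_posted.
bios_posted first appears in round 4.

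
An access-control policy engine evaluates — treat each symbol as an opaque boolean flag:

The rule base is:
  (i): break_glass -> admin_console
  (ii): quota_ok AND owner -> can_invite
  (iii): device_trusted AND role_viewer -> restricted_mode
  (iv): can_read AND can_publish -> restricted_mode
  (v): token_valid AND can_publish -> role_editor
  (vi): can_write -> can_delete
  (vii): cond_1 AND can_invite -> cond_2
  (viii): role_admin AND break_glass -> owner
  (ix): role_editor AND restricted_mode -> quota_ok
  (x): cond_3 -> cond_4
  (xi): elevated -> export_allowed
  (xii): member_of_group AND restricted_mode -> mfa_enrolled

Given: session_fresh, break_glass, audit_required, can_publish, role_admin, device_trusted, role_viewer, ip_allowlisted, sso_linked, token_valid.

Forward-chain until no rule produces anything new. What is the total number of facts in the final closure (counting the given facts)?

Round 1 fires (i), (iii), (v), (viii), giving admin_console, restricted_mode, role_editor, owner.
Round 2 fires (ix), giving quota_ok.
Round 3 fires (ii), giving can_invite.
Closure: {admin_console, audit_required, break_glass, can_invite, can_publish, device_trusted, ip_allowlisted, owner, quota_ok, restricted_mode, role_admin, role_editor, role_viewer, session_fresh, sso_linked, token_valid} — 16 facts.

16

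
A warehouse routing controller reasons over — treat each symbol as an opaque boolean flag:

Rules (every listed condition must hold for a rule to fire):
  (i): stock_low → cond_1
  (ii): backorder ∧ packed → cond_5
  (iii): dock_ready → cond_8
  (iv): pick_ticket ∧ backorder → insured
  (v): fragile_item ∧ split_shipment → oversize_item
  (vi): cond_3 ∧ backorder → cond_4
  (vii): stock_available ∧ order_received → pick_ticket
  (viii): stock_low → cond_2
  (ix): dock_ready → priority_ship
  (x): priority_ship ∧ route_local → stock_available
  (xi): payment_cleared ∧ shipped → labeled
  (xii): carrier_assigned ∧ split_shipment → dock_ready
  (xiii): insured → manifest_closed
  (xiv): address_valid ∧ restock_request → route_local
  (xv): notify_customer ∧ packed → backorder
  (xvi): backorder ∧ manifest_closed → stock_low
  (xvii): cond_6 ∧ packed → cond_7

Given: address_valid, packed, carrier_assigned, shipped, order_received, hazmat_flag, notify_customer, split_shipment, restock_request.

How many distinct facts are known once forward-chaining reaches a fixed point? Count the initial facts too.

Round 1 — (xii), (xiv), (xv), derive dock_ready, route_local, backorder.
Round 2 — (ii), (iii), (ix), derive cond_5, cond_8, priority_ship.
Round 3 — (x), derive stock_available.
Round 4 — (vii), derive pick_ticket.
Round 5 — (iv), derive insured.
Round 6 — (xiii), derive manifest_closed.
Round 7 — (xvi), derive stock_low.
Round 8 — (i), (viii), derive cond_1, cond_2.
Closure: {address_valid, backorder, carrier_assigned, cond_1, cond_2, cond_5, cond_8, dock_ready, hazmat_flag, insured, manifest_closed, notify_customer, order_received, packed, pick_ticket, priority_ship, restock_request, route_local, shipped, split_shipment, stock_available, stock_low} — 22 facts.

22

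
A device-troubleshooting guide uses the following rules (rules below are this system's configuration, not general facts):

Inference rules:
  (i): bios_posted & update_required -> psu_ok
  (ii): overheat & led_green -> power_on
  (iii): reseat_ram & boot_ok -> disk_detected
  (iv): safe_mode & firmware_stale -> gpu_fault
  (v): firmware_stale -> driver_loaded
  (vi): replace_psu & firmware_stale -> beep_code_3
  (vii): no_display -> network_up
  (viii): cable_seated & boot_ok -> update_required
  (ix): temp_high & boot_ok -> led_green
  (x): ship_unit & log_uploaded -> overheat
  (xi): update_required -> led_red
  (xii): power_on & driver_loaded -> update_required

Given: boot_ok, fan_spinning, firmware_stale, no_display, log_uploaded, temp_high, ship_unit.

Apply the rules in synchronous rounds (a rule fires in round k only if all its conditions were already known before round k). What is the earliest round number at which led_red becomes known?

4

Round 1 — (v), (vii), (ix), (x), derive driver_loaded, network_up, led_green, overheat.
Round 2 — (ii), derive power_on.
Round 3 — (xii), derive update_required.
Round 4 — (xi), derive led_red.
led_red first appears in round 4.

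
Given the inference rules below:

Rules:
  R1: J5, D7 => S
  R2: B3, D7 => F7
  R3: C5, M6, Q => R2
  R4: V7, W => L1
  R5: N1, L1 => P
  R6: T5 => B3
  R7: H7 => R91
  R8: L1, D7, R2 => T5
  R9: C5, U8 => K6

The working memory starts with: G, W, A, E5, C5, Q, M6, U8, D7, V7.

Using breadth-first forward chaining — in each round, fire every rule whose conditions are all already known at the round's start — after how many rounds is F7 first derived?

4

Round 1 — R3, R4, R9, derive R2, L1, K6.
Round 2 — R8, derive T5.
Round 3 — R6, derive B3.
Round 4 — R2, derive F7.
F7 first appears in round 4.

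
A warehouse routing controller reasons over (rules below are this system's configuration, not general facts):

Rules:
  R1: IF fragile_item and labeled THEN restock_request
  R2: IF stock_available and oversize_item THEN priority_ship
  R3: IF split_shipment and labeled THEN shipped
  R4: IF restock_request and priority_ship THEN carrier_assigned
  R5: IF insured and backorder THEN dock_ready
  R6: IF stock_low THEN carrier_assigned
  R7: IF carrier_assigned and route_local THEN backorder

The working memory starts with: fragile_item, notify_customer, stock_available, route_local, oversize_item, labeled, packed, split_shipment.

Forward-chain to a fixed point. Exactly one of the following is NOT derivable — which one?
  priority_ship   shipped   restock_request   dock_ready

dock_ready

Round 1 — R1, R2, R3, derive restock_request, priority_ship, shipped.
Round 2 — R4, derive carrier_assigned.
Round 3 — R7, derive backorder.
Derived: restock_request (round 1), priority_ship (round 1), shipped (round 1). dock_ready never appears in any round.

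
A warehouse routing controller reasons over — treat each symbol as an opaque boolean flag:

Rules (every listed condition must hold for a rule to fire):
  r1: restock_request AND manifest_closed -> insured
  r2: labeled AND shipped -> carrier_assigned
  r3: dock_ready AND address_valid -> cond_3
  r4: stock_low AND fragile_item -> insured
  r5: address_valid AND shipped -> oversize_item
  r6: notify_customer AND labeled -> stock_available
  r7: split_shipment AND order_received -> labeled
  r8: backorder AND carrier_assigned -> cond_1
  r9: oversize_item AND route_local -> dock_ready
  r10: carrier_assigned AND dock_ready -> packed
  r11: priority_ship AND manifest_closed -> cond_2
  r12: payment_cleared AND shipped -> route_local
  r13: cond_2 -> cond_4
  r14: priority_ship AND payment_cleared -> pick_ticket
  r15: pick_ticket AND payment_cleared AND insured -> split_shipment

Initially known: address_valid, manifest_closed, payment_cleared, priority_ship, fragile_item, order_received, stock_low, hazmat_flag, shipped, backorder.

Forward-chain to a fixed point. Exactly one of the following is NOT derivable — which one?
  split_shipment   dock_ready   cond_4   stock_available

Round 1 fires r4, r5, r11, r12, r14, giving insured, oversize_item, cond_2, route_local, pick_ticket.
Round 2 fires r9, r13, r15, giving dock_ready, cond_4, split_shipment.
Round 3 fires r3, r7, giving cond_3, labeled.
Round 4 fires r2, giving carrier_assigned.
Round 5 fires r8, r10, giving cond_1, packed.
Derived: dock_ready (round 2), cond_4 (round 2), split_shipment (round 2). stock_available never appears in any round.

stock_available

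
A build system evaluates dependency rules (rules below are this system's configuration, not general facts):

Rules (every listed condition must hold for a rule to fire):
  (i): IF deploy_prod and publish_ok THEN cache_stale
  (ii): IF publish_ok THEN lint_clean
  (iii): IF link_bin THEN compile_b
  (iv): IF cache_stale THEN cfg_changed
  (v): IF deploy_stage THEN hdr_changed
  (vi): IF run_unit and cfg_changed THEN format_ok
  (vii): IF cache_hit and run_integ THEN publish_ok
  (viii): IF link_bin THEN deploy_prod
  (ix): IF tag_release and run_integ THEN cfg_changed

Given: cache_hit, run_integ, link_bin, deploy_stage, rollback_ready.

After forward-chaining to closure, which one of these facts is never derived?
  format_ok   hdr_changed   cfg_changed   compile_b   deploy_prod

format_ok

[1] (iii) [IF link_bin THEN compile_b]; (v) [IF deploy_stage THEN hdr_changed]; (vii) [IF cache_hit and run_integ THEN publish_ok]; (viii) [IF link_bin THEN deploy_prod]. ⇒ new: compile_b, hdr_changed, publish_ok, deploy_prod.
[2] (i) [IF deploy_prod and publish_ok THEN cache_stale]; (ii) [IF publish_ok THEN lint_clean]. ⇒ new: cache_stale, lint_clean.
[3] (iv) [IF cache_stale THEN cfg_changed]. ⇒ new: cfg_changed.
Derived: cfg_changed (round 3), hdr_changed (round 1), compile_b (round 1), deploy_prod (round 1). format_ok never appears in any round.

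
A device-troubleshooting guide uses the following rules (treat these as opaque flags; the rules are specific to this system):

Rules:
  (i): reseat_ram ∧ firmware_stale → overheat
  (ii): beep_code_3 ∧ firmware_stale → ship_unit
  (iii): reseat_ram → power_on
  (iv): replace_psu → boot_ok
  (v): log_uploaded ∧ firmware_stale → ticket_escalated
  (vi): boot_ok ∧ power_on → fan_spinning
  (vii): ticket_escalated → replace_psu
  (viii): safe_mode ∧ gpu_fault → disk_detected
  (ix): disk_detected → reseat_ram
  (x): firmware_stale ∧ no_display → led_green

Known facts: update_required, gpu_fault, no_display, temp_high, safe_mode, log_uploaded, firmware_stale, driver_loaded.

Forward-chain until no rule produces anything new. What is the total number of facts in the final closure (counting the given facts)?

Round 1: (v) [log_uploaded ∧ firmware_stale → ticket_escalated]; (viii) [safe_mode ∧ gpu_fault → disk_detected]; (x) [firmware_stale ∧ no_display → led_green]. Adds ticket_escalated, disk_detected, led_green.
Round 2: (vii) [ticket_escalated → replace_psu]; (ix) [disk_detected → reseat_ram]. Adds replace_psu, reseat_ram.
Round 3: (i) [reseat_ram ∧ firmware_stale → overheat]; (iii) [reseat_ram → power_on]; (iv) [replace_psu → boot_ok]. Adds overheat, power_on, boot_ok.
Round 4: (vi) [boot_ok ∧ power_on → fan_spinning]. Adds fan_spinning.
Closure: {boot_ok, disk_detected, driver_loaded, fan_spinning, firmware_stale, gpu_fault, led_green, log_uploaded, no_display, overheat, power_on, replace_psu, reseat_ram, safe_mode, temp_high, ticket_escalated, update_required} — 17 facts.

17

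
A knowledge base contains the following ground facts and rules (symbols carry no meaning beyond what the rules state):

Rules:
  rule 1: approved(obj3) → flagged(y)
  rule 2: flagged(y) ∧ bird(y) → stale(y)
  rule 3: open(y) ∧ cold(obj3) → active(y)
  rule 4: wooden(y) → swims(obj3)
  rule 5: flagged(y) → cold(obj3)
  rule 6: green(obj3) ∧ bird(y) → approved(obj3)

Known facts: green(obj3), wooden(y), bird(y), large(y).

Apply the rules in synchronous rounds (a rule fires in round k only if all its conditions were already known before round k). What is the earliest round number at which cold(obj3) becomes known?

3

Round 1: rule 4 [wooden(y) → swims(obj3)]; rule 6 [green(obj3) ∧ bird(y) → approved(obj3)]. Adds swims(obj3), approved(obj3).
Round 2: rule 1 [approved(obj3) → flagged(y)]. Adds flagged(y).
Round 3: rule 2 [flagged(y) ∧ bird(y) → stale(y)]; rule 5 [flagged(y) → cold(obj3)]. Adds stale(y), cold(obj3).
cold(obj3) first appears in round 3.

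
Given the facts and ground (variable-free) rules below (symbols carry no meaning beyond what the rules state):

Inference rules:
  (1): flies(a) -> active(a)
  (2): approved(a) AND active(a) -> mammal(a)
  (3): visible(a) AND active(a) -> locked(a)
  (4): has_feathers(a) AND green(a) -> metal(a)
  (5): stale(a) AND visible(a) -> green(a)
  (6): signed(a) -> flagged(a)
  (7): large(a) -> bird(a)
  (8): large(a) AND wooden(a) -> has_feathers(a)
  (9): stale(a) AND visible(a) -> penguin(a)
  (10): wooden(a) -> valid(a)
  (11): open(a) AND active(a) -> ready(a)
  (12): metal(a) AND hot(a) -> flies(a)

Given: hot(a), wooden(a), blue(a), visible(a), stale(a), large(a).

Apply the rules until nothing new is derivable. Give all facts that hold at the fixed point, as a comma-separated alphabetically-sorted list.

[1] (5) [stale(a) AND visible(a) -> green(a)]; (7) [large(a) -> bird(a)]; (8) [large(a) AND wooden(a) -> has_feathers(a)]; (9) [stale(a) AND visible(a) -> penguin(a)]; (10) [wooden(a) -> valid(a)]. ⇒ new: green(a), bird(a), has_feathers(a), penguin(a), valid(a).
[2] (4) [has_feathers(a) AND green(a) -> metal(a)]. ⇒ new: metal(a).
[3] (12) [metal(a) AND hot(a) -> flies(a)]. ⇒ new: flies(a).
[4] (1) [flies(a) -> active(a)]. ⇒ new: active(a).
[5] (3) [visible(a) AND active(a) -> locked(a)]. ⇒ new: locked(a).

active(a), bird(a), blue(a), flies(a), green(a), has_feathers(a), hot(a), large(a), locked(a), metal(a), penguin(a), stale(a), valid(a), visible(a), wooden(a)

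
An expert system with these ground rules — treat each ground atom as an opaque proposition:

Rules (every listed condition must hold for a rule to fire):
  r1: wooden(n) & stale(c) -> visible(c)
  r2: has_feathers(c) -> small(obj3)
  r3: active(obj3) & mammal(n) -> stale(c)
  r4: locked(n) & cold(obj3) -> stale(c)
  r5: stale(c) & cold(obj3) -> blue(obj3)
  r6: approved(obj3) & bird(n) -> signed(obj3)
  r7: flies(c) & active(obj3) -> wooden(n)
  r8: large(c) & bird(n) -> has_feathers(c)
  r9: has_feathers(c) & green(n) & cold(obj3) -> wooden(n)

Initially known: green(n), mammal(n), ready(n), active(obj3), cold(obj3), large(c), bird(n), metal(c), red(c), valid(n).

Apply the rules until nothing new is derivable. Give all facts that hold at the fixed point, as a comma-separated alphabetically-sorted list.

active(obj3), bird(n), blue(obj3), cold(obj3), green(n), has_feathers(c), large(c), mammal(n), metal(c), ready(n), red(c), small(obj3), stale(c), valid(n), visible(c), wooden(n)

Round 1: r3 [active(obj3) & mammal(n) -> stale(c)]; r8 [large(c) & bird(n) -> has_feathers(c)]. New: stale(c), has_feathers(c).
Round 2: r2 [has_feathers(c) -> small(obj3)]; r5 [stale(c) & cold(obj3) -> blue(obj3)]; r9 [has_feathers(c) & green(n) & cold(obj3) -> wooden(n)]. New: small(obj3), blue(obj3), wooden(n).
Round 3: r1 [wooden(n) & stale(c) -> visible(c)]. New: visible(c).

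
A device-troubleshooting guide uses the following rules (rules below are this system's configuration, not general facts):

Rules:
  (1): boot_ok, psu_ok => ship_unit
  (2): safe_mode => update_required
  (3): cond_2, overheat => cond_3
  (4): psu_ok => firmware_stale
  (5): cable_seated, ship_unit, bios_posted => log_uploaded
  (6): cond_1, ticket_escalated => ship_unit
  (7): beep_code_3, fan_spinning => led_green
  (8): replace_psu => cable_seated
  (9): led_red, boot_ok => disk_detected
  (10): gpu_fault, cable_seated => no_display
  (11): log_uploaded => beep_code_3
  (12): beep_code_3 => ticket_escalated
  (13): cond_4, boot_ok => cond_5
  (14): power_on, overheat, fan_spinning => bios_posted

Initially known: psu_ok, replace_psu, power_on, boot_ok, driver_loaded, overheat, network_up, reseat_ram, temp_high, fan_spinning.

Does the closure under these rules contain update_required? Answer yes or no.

Round 1: (1) [boot_ok, psu_ok => ship_unit]; (4) [psu_ok => firmware_stale]; (8) [replace_psu => cable_seated]; (14) [power_on, overheat, fan_spinning => bios_posted]. New: ship_unit, firmware_stale, cable_seated, bios_posted.
Round 2: (5) [cable_seated, ship_unit, bios_posted => log_uploaded]. New: log_uploaded.
Round 3: (11) [log_uploaded => beep_code_3]. New: beep_code_3.
Round 4: (7) [beep_code_3, fan_spinning => led_green]; (12) [beep_code_3 => ticket_escalated]. New: led_green, ticket_escalated.
Fixed point reached. update_required is concluded only by (2); (2) needs safe_mode (never derived).

no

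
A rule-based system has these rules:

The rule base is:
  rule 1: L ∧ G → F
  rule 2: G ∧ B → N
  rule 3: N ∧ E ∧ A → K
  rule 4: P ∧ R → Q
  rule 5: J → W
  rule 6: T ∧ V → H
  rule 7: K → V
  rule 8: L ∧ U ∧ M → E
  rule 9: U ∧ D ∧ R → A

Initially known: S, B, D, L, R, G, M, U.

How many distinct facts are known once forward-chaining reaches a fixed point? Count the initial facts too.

Round 1 — rule 1, rule 2, rule 8, rule 9, derive F, N, E, A.
Round 2 — rule 3, derive K.
Round 3 — rule 7, derive V.
Closure: {A, B, D, E, F, G, K, L, M, N, R, S, U, V} — 14 facts.

14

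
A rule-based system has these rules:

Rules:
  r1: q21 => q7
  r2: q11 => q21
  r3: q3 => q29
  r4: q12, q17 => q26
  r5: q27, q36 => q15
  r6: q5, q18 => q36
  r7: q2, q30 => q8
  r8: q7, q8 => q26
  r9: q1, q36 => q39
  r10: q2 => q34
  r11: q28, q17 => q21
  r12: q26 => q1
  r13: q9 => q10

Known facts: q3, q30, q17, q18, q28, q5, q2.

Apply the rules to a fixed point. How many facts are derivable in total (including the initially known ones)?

Round 1: r3 [q3 => q29]; r6 [q5, q18 => q36]; r7 [q2, q30 => q8]; r10 [q2 => q34]; r11 [q28, q17 => q21]. Adds q29, q36, q8, q34, q21.
Round 2: r1 [q21 => q7]. Adds q7.
Round 3: r8 [q7, q8 => q26]. Adds q26.
Round 4: r12 [q26 => q1]. Adds q1.
Round 5: r9 [q1, q36 => q39]. Adds q39.
Closure: {q1, q17, q18, q2, q21, q26, q28, q29, q3, q30, q34, q36, q39, q5, q7, q8} — 16 facts.

16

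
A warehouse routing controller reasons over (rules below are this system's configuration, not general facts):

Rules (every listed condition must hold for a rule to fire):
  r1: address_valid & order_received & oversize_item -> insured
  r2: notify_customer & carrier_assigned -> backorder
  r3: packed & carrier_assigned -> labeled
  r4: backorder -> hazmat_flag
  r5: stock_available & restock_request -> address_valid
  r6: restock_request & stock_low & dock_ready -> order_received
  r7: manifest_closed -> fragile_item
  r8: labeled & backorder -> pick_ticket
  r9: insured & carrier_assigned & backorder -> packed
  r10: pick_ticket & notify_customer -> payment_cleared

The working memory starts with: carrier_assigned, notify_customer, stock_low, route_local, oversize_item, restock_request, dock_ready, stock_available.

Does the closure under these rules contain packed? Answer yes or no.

yes

Round 1 — r2, r5, r6, derive backorder, address_valid, order_received.
Round 2 — r1, r4, derive insured, hazmat_flag.
Round 3 — r9, derive packed.
Round 4 — r3, derive labeled.
Round 5 — r8, derive pick_ticket.
Round 6 — r10, derive payment_cleared.
packed appears in round 3, so it is derivable.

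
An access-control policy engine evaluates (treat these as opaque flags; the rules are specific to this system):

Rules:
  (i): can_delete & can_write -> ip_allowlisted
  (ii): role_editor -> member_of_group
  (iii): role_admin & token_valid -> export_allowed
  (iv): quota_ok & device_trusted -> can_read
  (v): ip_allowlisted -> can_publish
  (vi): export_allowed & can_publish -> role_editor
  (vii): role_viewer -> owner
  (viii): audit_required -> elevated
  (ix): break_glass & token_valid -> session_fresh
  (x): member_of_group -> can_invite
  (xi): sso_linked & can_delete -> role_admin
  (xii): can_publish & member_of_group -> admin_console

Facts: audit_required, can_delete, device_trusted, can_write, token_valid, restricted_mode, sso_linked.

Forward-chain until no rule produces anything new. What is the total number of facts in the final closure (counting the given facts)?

16

[1] (i) [can_delete & can_write -> ip_allowlisted]; (viii) [audit_required -> elevated]; (xi) [sso_linked & can_delete -> role_admin]. ⇒ new: ip_allowlisted, elevated, role_admin.
[2] (iii) [role_admin & token_valid -> export_allowed]; (v) [ip_allowlisted -> can_publish]. ⇒ new: export_allowed, can_publish.
[3] (vi) [export_allowed & can_publish -> role_editor]. ⇒ new: role_editor.
[4] (ii) [role_editor -> member_of_group]. ⇒ new: member_of_group.
[5] (x) [member_of_group -> can_invite]; (xii) [can_publish & member_of_group -> admin_console]. ⇒ new: can_invite, admin_console.
Closure: {admin_console, audit_required, can_delete, can_invite, can_publish, can_write, device_trusted, elevated, export_allowed, ip_allowlisted, member_of_group, restricted_mode, role_admin, role_editor, sso_linked, token_valid} — 16 facts.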